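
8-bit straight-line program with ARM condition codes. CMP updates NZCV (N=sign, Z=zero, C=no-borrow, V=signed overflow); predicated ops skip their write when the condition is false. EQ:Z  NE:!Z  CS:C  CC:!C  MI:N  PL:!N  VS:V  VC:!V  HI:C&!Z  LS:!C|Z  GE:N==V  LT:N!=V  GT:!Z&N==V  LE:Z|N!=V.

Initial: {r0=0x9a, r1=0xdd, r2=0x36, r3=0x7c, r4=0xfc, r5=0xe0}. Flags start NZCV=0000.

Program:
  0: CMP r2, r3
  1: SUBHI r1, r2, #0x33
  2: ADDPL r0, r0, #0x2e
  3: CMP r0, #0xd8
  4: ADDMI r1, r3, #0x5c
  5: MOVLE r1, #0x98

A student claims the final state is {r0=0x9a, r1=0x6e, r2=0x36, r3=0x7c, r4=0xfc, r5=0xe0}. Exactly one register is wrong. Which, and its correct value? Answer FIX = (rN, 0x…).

FIX = (r1, 0x98)

[0] flags=1000 → (cmp)
[1] flags=1000 HI?F → skip
[2] flags=1000 PL?F → skip
[3] flags=1000 → (cmp)
[4] flags=1000 MI?T → r1=0xd8
[5] flags=1000 LE?T → r1=0x98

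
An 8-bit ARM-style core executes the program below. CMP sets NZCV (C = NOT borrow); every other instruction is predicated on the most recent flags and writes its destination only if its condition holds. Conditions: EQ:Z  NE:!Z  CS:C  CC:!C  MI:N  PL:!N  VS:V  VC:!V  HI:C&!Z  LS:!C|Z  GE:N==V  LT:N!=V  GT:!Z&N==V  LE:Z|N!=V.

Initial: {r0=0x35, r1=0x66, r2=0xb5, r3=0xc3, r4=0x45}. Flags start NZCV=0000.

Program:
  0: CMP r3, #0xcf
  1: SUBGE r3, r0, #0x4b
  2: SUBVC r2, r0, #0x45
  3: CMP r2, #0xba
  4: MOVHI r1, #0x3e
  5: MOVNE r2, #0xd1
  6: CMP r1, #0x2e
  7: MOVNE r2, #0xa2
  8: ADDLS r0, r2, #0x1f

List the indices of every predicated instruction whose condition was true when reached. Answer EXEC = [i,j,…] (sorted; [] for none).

0: ✓ CMP  NZCV=1000
1: · SUBGE
2: ✓ SUBVC  r2←0xf0
3: ✓ CMP  NZCV=0010
4: ✓ MOVHI  r1←0x3e
5: ✓ MOVNE  r2←0xd1
6: ✓ CMP  NZCV=0010
7: ✓ MOVNE  r2←0xa2
8: · ADDLS

EXEC = [2,4,5,7]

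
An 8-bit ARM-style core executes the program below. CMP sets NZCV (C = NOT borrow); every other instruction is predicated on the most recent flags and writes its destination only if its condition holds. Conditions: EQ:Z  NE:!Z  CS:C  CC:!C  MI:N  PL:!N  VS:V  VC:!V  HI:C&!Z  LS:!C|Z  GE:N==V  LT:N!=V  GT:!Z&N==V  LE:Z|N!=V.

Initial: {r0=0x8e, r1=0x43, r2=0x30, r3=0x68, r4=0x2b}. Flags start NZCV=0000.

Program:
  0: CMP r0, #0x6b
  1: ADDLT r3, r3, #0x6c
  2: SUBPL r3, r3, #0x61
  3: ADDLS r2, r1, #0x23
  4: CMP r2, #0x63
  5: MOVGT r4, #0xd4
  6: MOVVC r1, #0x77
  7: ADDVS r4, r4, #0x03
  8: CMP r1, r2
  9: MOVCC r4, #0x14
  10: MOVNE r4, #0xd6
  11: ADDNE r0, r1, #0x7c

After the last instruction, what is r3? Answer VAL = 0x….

VAL = 0x73

[0] flags=0011 → (cmp)
[1] flags=0011 LT?T → r3=0xd4
[2] flags=0011 PL?T → r3=0x73
[3] flags=0011 LS?F → skip
[4] flags=1000 → (cmp)
[5] flags=1000 GT?F → skip
[6] flags=1000 VC?T → r1=0x77
[7] flags=1000 VS?F → skip
[8] flags=0010 → (cmp)
[9] flags=0010 CC?F → skip
[10] flags=0010 NE?T → r4=0xd6
[11] flags=0010 NE?T → r0=0xf3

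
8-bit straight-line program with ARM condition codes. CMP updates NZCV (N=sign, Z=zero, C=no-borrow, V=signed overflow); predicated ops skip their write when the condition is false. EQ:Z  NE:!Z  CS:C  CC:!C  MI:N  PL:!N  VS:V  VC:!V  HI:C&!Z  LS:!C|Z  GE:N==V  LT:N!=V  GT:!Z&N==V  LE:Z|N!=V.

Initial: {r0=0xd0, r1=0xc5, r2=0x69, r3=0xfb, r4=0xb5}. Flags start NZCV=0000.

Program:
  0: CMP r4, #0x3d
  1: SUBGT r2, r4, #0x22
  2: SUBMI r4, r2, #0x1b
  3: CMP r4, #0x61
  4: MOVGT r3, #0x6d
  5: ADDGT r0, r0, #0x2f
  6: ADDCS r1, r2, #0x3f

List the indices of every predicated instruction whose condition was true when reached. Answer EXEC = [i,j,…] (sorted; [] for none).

0: ✓ CMP  NZCV=0011
1: · SUBGT
2: · SUBMI
3: ✓ CMP  NZCV=0011
4: · MOVGT
5: · ADDGT
6: ✓ ADDCS  r1←0xa8

EXEC = [6]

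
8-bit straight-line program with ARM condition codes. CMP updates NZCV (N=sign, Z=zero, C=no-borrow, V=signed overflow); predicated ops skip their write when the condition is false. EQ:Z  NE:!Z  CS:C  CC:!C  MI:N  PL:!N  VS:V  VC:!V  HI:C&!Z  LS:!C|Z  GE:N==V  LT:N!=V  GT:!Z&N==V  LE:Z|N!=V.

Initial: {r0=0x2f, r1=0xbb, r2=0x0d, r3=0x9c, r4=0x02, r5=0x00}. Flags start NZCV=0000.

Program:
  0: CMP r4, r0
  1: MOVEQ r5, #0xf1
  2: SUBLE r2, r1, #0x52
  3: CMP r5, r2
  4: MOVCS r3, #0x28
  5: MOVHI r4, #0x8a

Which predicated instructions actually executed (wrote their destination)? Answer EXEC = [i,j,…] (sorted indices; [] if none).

0: ✓ CMP  NZCV=1000
1: · MOVEQ
2: ✓ SUBLE  r2←0x69
3: ✓ CMP  NZCV=1000
4: · MOVCS
5: · MOVHI

EXEC = [2]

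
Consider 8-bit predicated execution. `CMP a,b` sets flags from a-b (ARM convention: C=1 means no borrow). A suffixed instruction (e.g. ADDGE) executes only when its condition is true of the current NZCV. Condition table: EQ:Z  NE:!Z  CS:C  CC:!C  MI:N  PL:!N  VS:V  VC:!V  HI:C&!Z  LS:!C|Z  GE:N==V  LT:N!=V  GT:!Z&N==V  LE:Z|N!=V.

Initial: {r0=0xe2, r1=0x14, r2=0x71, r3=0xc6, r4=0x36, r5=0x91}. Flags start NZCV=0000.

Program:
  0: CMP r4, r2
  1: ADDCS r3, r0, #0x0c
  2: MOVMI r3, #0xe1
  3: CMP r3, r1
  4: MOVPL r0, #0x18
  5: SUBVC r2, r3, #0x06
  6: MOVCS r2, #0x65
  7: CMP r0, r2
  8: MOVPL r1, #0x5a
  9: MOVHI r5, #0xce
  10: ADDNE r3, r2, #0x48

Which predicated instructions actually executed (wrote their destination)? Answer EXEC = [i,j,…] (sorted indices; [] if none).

0: ✓ CMP  NZCV=1000
1: · ADDCS
2: ✓ MOVMI  r3←0xe1
3: ✓ CMP  NZCV=1010
4: · MOVPL
5: ✓ SUBVC  r2←0xdb
6: ✓ MOVCS  r2←0x65
7: ✓ CMP  NZCV=0011
8: ✓ MOVPL  r1←0x5a
9: ✓ MOVHI  r5←0xce
10: ✓ ADDNE  r3←0xad

EXEC = [2,5,6,8,9,10]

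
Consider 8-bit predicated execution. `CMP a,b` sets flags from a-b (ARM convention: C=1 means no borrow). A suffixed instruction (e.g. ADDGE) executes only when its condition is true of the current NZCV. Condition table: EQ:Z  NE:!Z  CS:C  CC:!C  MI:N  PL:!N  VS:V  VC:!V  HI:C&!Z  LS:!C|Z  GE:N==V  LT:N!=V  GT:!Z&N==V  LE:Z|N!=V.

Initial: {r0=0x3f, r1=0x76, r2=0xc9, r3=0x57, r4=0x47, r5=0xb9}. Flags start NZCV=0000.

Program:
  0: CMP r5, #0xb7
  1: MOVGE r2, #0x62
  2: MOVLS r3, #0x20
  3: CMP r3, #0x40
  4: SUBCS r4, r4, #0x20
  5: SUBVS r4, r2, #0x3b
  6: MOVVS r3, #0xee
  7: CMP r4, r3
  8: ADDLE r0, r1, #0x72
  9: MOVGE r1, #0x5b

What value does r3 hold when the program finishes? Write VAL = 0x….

[0] flags=0010 → (cmp)
[1] flags=0010 GE?T → r2=0x62
[2] flags=0010 LS?F → skip
[3] flags=0010 → (cmp)
[4] flags=0010 CS?T → r4=0x27
[5] flags=0010 VS?F → skip
[6] flags=0010 VS?F → skip
[7] flags=1000 → (cmp)
[8] flags=1000 LE?T → r0=0xe8
[9] flags=1000 GE?F → skip

VAL = 0x57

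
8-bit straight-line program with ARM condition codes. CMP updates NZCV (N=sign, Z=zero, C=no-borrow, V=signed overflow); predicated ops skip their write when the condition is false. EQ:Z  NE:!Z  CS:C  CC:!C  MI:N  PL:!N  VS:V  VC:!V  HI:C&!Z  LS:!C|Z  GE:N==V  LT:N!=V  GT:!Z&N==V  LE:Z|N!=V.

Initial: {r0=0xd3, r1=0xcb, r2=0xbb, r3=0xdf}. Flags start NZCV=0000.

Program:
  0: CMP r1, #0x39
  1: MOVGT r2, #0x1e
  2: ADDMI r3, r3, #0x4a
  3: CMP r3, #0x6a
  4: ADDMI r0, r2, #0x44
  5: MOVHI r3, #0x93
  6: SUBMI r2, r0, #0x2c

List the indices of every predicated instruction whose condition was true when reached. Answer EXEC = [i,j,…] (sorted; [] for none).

EXEC = [2,4,6]

[0] flags=1010 → (cmp)
[1] flags=1010 GT?F → skip
[2] flags=1010 MI?T → r3=0x29
[3] flags=1000 → (cmp)
[4] flags=1000 MI?T → r0=0xff
[5] flags=1000 HI?F → skip
[6] flags=1000 MI?T → r2=0xd3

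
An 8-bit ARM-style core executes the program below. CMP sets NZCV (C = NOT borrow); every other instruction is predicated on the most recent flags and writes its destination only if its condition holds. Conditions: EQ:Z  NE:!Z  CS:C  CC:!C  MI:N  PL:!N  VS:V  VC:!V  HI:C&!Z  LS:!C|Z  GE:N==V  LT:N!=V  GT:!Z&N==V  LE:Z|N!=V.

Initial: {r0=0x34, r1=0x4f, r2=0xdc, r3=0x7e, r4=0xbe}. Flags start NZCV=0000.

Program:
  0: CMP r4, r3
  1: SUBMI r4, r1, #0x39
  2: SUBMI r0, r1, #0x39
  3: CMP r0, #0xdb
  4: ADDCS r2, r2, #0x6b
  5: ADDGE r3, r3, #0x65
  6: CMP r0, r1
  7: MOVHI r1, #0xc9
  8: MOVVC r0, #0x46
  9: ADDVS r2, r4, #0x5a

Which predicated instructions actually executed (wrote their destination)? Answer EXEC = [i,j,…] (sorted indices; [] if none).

0: ✓ CMP  NZCV=0011
1: · SUBMI
2: · SUBMI
3: ✓ CMP  NZCV=0000
4: · ADDCS
5: ✓ ADDGE  r3←0xe3
6: ✓ CMP  NZCV=1000
7: · MOVHI
8: ✓ MOVVC  r0←0x46
9: · ADDVS

EXEC = [5,8]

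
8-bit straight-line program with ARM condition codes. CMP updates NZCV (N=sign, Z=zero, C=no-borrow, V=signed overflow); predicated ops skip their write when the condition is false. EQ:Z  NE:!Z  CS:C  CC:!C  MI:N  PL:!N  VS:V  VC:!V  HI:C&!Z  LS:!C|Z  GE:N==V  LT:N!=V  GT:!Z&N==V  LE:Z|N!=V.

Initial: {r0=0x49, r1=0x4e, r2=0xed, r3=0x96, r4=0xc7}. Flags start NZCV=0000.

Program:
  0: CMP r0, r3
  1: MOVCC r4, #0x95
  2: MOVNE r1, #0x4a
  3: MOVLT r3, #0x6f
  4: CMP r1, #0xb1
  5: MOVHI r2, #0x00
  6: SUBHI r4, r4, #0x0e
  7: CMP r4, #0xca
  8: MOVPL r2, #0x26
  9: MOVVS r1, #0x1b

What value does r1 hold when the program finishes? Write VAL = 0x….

VAL = 0x4a

0: ✓ CMP  NZCV=1001
1: ✓ MOVCC  r4←0x95
2: ✓ MOVNE  r1←0x4a
3: · MOVLT
4: ✓ CMP  NZCV=1001
5: · MOVHI
6: · SUBHI
7: ✓ CMP  NZCV=1000
8: · MOVPL
9: · MOVVS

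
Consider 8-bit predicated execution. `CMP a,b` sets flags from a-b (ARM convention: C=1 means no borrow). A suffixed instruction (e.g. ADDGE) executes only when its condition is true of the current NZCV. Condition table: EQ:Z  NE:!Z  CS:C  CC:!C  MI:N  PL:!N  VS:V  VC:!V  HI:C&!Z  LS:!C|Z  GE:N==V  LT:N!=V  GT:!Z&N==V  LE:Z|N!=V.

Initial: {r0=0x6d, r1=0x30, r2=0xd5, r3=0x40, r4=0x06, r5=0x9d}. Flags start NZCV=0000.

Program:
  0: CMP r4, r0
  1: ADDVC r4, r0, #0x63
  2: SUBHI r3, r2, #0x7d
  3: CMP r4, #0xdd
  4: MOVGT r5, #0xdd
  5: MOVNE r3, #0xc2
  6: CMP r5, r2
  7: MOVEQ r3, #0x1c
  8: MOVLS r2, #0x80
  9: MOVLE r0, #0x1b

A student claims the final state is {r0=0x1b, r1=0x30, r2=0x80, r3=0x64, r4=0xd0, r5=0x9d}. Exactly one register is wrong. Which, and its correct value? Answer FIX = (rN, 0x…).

FIX = (r3, 0xc2)

0: ✓ CMP  NZCV=1000
1: ✓ ADDVC  r4←0xd0
2: · SUBHI
3: ✓ CMP  NZCV=1000
4: · MOVGT
5: ✓ MOVNE  r3←0xc2
6: ✓ CMP  NZCV=1000
7: · MOVEQ
8: ✓ MOVLS  r2←0x80
9: ✓ MOVLE  r0←0x1b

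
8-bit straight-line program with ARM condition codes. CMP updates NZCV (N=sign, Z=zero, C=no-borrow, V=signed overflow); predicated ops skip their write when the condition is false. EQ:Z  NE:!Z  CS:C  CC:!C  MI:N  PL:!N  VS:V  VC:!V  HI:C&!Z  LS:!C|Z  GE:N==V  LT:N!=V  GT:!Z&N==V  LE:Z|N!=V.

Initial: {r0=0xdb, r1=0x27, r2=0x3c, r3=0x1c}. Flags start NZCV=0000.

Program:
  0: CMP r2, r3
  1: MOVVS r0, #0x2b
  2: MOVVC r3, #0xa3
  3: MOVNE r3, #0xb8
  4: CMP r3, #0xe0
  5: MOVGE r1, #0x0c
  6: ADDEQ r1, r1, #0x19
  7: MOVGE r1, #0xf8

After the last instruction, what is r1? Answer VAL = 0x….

VAL = 0x27

[0] flags=0010 → (cmp)
[1] flags=0010 VS?F → skip
[2] flags=0010 VC?T → r3=0xa3
[3] flags=0010 NE?T → r3=0xb8
[4] flags=1000 → (cmp)
[5] flags=1000 GE?F → skip
[6] flags=1000 EQ?F → skip
[7] flags=1000 GE?F → skip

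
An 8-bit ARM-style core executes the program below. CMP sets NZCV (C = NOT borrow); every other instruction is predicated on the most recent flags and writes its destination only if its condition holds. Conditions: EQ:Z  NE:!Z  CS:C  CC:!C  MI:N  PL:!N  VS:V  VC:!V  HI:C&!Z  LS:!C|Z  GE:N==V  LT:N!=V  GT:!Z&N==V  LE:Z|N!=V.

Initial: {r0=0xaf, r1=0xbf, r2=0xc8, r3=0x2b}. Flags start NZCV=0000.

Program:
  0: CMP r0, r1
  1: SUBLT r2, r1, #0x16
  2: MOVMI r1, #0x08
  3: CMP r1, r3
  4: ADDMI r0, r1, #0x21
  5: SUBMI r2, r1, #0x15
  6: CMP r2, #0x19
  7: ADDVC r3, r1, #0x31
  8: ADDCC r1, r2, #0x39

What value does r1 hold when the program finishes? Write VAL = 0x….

VAL = 0x08

0: ✓ CMP  NZCV=1000
1: ✓ SUBLT  r2←0xa9
2: ✓ MOVMI  r1←0x08
3: ✓ CMP  NZCV=1000
4: ✓ ADDMI  r0←0x29
5: ✓ SUBMI  r2←0xf3
6: ✓ CMP  NZCV=1010
7: ✓ ADDVC  r3←0x39
8: · ADDCC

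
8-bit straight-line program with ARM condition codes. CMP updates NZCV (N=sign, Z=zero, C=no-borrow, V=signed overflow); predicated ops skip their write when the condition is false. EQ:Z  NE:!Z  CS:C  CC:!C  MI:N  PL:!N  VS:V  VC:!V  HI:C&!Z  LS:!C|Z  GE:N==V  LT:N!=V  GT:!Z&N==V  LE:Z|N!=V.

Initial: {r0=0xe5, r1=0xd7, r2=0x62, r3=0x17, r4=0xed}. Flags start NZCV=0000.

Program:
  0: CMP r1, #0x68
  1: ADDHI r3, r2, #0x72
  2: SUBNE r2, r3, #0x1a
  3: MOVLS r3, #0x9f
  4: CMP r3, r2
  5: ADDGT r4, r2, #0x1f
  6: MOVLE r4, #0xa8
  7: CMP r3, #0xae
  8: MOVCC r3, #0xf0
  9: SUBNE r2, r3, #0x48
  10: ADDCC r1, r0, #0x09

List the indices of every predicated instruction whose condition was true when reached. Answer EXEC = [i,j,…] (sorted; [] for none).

EXEC = [1,2,5,9]

0: ✓ CMP  NZCV=0011
1: ✓ ADDHI  r3←0xd4
2: ✓ SUBNE  r2←0xba
3: · MOVLS
4: ✓ CMP  NZCV=0010
5: ✓ ADDGT  r4←0xd9
6: · MOVLE
7: ✓ CMP  NZCV=0010
8: · MOVCC
9: ✓ SUBNE  r2←0x8c
10: · ADDCC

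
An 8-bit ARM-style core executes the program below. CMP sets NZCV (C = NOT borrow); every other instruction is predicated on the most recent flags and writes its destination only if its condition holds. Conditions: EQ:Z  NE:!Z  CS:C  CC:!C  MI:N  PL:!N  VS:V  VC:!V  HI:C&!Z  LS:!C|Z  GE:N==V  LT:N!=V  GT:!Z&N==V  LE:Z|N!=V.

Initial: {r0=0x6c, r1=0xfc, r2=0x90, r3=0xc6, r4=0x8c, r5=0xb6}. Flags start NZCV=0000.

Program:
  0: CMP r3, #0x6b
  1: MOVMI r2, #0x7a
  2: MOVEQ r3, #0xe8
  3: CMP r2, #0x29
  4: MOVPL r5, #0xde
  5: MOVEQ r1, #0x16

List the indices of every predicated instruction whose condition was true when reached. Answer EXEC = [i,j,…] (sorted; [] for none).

EXEC = [4]

[0] flags=0011 → (cmp)
[1] flags=0011 MI?F → skip
[2] flags=0011 EQ?F → skip
[3] flags=0011 → (cmp)
[4] flags=0011 PL?T → r5=0xde
[5] flags=0011 EQ?F → skip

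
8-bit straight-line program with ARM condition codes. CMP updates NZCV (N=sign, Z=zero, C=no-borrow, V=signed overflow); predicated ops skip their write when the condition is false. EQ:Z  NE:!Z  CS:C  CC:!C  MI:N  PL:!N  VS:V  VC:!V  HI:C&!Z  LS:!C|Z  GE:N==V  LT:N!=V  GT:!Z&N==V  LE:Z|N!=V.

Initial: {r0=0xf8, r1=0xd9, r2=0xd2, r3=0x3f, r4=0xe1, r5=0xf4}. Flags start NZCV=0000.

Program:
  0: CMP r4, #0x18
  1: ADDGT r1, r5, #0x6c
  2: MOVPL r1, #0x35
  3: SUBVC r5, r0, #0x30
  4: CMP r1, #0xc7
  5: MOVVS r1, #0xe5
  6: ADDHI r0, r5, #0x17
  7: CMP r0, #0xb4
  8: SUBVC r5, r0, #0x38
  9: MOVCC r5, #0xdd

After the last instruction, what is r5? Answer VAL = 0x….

VAL = 0xa7

0: ✓ CMP  NZCV=1010
1: · ADDGT
2: · MOVPL
3: ✓ SUBVC  r5←0xc8
4: ✓ CMP  NZCV=0010
5: · MOVVS
6: ✓ ADDHI  r0←0xdf
7: ✓ CMP  NZCV=0010
8: ✓ SUBVC  r5←0xa7
9: · MOVCC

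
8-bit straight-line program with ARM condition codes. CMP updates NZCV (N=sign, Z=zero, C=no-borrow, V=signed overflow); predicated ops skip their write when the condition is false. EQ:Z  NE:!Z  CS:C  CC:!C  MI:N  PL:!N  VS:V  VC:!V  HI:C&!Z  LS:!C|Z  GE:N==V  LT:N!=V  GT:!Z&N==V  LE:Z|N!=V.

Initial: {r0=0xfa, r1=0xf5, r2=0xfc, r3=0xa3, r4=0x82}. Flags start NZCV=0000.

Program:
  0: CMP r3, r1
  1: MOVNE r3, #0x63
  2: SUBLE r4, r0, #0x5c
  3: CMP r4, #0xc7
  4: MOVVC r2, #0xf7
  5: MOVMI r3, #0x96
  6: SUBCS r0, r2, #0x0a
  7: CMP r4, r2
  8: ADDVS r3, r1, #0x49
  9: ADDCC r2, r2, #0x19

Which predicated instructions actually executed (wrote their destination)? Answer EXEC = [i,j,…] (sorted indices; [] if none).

0: ✓ CMP  NZCV=1000
1: ✓ MOVNE  r3←0x63
2: ✓ SUBLE  r4←0x9e
3: ✓ CMP  NZCV=1000
4: ✓ MOVVC  r2←0xf7
5: ✓ MOVMI  r3←0x96
6: · SUBCS
7: ✓ CMP  NZCV=1000
8: · ADDVS
9: ✓ ADDCC  r2←0x10

EXEC = [1,2,4,5,9]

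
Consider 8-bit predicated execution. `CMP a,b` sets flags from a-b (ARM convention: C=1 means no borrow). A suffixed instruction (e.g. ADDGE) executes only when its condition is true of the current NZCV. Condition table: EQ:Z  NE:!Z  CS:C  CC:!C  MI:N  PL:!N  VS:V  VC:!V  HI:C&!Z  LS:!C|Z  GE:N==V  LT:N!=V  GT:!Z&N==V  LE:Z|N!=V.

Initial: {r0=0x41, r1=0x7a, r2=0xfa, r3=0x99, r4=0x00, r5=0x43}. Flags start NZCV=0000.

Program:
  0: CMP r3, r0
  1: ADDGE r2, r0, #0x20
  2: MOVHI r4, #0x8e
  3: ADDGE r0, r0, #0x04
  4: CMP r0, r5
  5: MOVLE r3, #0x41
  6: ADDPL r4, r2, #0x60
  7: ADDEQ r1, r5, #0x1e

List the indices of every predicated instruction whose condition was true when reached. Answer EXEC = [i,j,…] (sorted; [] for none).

EXEC = [2,5]

[0] flags=0011 → (cmp)
[1] flags=0011 GE?F → skip
[2] flags=0011 HI?T → r4=0x8e
[3] flags=0011 GE?F → skip
[4] flags=1000 → (cmp)
[5] flags=1000 LE?T → r3=0x41
[6] flags=1000 PL?F → skip
[7] flags=1000 EQ?F → skip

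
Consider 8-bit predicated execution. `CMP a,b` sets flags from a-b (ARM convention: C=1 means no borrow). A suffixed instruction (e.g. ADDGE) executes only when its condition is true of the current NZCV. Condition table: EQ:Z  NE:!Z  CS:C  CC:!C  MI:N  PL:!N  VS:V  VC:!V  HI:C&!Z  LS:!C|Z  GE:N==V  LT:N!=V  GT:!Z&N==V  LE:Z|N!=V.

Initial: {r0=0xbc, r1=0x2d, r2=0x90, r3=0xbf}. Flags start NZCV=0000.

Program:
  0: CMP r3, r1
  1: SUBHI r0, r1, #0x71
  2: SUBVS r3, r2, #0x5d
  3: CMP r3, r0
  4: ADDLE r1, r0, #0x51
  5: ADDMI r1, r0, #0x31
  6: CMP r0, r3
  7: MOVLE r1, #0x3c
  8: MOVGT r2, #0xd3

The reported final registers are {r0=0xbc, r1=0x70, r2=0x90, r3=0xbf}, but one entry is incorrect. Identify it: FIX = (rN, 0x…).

0: ✓ CMP  NZCV=1010
1: ✓ SUBHI  r0←0xbc
2: · SUBVS
3: ✓ CMP  NZCV=0010
4: · ADDLE
5: · ADDMI
6: ✓ CMP  NZCV=1000
7: ✓ MOVLE  r1←0x3c
8: · MOVGT

FIX = (r1, 0x3c)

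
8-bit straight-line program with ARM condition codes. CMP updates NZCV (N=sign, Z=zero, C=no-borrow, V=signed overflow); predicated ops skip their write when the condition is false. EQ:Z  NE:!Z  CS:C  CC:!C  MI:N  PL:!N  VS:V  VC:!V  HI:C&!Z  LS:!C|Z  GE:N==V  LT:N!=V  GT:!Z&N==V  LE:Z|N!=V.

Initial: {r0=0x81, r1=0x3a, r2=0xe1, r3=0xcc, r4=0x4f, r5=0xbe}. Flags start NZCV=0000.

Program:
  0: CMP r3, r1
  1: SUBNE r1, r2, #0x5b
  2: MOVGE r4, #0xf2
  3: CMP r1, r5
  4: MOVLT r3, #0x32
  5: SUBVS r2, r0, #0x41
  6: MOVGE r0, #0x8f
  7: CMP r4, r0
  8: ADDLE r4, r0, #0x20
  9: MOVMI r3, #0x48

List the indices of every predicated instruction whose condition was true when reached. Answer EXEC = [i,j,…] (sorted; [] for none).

EXEC = [1,4,9]

0: ✓ CMP  NZCV=1010
1: ✓ SUBNE  r1←0x86
2: · MOVGE
3: ✓ CMP  NZCV=1000
4: ✓ MOVLT  r3←0x32
5: · SUBVS
6: · MOVGE
7: ✓ CMP  NZCV=1001
8: · ADDLE
9: ✓ MOVMI  r3←0x48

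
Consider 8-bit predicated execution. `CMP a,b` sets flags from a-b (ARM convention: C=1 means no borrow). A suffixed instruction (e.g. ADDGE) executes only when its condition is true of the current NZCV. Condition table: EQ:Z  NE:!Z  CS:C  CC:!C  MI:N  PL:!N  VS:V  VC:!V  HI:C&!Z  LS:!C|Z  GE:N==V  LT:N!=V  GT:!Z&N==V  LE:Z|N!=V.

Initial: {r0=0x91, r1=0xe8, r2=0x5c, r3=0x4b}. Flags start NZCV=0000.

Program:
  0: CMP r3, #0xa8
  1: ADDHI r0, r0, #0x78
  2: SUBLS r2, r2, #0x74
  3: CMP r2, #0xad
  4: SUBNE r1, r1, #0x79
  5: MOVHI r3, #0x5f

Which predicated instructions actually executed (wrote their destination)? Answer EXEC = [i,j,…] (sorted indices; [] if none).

EXEC = [2,4,5]

0: ✓ CMP  NZCV=1001
1: · ADDHI
2: ✓ SUBLS  r2←0xe8
3: ✓ CMP  NZCV=0010
4: ✓ SUBNE  r1←0x6f
5: ✓ MOVHI  r3←0x5f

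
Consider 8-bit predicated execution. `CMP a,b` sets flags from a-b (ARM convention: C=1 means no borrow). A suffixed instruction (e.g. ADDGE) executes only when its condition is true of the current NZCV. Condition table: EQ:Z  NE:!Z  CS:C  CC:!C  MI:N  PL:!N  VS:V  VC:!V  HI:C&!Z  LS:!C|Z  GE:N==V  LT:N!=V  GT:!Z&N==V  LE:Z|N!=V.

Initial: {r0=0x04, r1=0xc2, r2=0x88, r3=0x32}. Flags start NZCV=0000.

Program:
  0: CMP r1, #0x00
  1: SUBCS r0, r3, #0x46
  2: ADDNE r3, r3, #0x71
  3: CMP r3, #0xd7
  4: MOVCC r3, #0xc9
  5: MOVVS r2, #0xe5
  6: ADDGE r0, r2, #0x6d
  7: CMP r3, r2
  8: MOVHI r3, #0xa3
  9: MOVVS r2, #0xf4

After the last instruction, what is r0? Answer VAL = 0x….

[0] flags=1010 → (cmp)
[1] flags=1010 CS?T → r0=0xec
[2] flags=1010 NE?T → r3=0xa3
[3] flags=1000 → (cmp)
[4] flags=1000 CC?T → r3=0xc9
[5] flags=1000 VS?F → skip
[6] flags=1000 GE?F → skip
[7] flags=0010 → (cmp)
[8] flags=0010 HI?T → r3=0xa3
[9] flags=0010 VS?F → skip

VAL = 0xec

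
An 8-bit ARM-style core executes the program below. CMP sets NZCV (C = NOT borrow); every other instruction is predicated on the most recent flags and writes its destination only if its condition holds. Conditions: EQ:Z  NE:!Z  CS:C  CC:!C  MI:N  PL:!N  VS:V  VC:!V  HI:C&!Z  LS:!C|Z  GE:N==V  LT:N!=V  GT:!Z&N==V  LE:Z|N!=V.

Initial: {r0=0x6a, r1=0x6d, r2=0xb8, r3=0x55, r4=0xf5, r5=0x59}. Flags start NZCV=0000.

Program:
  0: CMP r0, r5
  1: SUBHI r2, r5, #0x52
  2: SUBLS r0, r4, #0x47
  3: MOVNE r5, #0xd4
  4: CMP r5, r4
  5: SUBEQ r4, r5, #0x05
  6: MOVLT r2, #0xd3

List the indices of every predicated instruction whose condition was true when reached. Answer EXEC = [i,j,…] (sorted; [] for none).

EXEC = [1,3,6]

[0] flags=0010 → (cmp)
[1] flags=0010 HI?T → r2=0x07
[2] flags=0010 LS?F → skip
[3] flags=0010 NE?T → r5=0xd4
[4] flags=1000 → (cmp)
[5] flags=1000 EQ?F → skip
[6] flags=1000 LT?T → r2=0xd3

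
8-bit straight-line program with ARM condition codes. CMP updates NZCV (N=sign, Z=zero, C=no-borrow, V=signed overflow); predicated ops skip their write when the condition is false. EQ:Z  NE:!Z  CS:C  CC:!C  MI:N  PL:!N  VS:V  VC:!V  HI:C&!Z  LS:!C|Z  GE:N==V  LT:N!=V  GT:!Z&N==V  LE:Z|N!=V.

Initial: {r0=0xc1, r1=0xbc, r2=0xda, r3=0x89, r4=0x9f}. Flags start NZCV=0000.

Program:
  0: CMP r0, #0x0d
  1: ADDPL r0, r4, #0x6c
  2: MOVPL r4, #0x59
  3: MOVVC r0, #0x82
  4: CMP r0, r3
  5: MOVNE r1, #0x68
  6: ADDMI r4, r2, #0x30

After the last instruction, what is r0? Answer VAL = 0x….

0: ✓ CMP  NZCV=1010
1: · ADDPL
2: · MOVPL
3: ✓ MOVVC  r0←0x82
4: ✓ CMP  NZCV=1000
5: ✓ MOVNE  r1←0x68
6: ✓ ADDMI  r4←0x0a

VAL = 0x82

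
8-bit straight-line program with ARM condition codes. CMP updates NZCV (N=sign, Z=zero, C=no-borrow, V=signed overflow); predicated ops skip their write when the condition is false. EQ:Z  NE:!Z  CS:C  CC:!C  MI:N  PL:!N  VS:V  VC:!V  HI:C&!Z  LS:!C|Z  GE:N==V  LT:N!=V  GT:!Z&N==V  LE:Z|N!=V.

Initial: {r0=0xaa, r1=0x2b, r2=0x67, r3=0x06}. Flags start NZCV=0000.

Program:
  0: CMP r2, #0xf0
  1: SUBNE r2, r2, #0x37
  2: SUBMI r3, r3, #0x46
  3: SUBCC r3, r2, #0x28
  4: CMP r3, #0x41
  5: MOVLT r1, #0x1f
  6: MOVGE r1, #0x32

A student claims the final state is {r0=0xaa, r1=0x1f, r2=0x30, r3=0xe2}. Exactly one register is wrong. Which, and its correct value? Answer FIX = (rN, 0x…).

[0] flags=0000 → (cmp)
[1] flags=0000 NE?T → r2=0x30
[2] flags=0000 MI?F → skip
[3] flags=0000 CC?T → r3=0x08
[4] flags=1000 → (cmp)
[5] flags=1000 LT?T → r1=0x1f
[6] flags=1000 GE?F → skip

FIX = (r3, 0x08)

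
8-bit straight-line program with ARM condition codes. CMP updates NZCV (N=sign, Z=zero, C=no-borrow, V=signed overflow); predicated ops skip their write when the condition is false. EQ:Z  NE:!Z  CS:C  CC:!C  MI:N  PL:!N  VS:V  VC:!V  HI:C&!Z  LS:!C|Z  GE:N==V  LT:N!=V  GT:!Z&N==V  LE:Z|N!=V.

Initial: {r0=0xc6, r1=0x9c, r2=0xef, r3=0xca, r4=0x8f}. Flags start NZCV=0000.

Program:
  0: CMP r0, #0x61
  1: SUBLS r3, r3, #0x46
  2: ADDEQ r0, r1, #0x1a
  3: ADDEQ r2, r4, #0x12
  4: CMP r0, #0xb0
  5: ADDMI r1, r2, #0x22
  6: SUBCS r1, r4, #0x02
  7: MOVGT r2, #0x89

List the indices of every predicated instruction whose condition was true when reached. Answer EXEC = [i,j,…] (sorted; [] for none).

EXEC = [6,7]

[0] flags=0011 → (cmp)
[1] flags=0011 LS?F → skip
[2] flags=0011 EQ?F → skip
[3] flags=0011 EQ?F → skip
[4] flags=0010 → (cmp)
[5] flags=0010 MI?F → skip
[6] flags=0010 CS?T → r1=0x8d
[7] flags=0010 GT?T → r2=0x89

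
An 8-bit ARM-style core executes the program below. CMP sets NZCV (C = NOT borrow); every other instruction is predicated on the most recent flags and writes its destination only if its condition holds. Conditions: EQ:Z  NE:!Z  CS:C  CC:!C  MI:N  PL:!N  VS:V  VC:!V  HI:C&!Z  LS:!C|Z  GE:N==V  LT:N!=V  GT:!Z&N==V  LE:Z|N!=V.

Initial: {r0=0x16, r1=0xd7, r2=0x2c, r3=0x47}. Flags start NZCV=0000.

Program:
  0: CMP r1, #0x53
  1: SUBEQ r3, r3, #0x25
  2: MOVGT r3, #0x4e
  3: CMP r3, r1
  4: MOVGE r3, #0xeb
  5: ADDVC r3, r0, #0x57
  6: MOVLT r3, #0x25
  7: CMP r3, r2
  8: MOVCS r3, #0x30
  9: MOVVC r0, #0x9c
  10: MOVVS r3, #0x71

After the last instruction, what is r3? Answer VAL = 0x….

[0] flags=1010 → (cmp)
[1] flags=1010 EQ?F → skip
[2] flags=1010 GT?F → skip
[3] flags=0000 → (cmp)
[4] flags=0000 GE?T → r3=0xeb
[5] flags=0000 VC?T → r3=0x6d
[6] flags=0000 LT?F → skip
[7] flags=0010 → (cmp)
[8] flags=0010 CS?T → r3=0x30
[9] flags=0010 VC?T → r0=0x9c
[10] flags=0010 VS?F → skip

VAL = 0x30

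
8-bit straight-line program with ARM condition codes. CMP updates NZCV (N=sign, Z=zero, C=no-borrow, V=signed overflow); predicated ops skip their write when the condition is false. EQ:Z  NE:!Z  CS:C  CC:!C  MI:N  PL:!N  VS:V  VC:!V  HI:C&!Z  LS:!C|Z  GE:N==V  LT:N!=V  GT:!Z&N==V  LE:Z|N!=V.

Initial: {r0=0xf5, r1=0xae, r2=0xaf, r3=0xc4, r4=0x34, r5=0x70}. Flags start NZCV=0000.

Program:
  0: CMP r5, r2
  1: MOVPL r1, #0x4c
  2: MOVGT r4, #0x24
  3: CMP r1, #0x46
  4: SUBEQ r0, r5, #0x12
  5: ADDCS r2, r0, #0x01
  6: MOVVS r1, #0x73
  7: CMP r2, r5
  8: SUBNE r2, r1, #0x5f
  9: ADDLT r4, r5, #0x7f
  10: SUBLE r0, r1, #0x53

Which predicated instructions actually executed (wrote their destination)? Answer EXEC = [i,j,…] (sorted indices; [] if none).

EXEC = [2,5,6,8,9,10]

[0] flags=1001 → (cmp)
[1] flags=1001 PL?F → skip
[2] flags=1001 GT?T → r4=0x24
[3] flags=0011 → (cmp)
[4] flags=0011 EQ?F → skip
[5] flags=0011 CS?T → r2=0xf6
[6] flags=0011 VS?T → r1=0x73
[7] flags=1010 → (cmp)
[8] flags=1010 NE?T → r2=0x14
[9] flags=1010 LT?T → r4=0xef
[10] flags=1010 LE?T → r0=0x20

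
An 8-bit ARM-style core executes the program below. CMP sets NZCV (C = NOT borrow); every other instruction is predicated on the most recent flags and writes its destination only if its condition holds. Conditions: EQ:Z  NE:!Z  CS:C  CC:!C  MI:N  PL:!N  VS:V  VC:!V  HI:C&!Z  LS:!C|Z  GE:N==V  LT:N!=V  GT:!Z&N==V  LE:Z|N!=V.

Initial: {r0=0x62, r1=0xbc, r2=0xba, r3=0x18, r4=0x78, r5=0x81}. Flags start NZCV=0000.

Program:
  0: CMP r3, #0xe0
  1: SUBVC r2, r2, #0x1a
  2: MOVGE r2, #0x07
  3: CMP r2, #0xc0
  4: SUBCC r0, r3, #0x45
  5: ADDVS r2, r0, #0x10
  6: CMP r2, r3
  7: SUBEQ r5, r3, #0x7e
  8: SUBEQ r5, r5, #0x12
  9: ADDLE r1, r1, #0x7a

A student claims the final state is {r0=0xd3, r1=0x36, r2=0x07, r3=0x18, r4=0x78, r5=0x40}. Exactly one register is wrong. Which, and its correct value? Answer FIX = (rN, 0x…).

FIX = (r5, 0x81)

0: ✓ CMP  NZCV=0000
1: ✓ SUBVC  r2←0xa0
2: ✓ MOVGE  r2←0x07
3: ✓ CMP  NZCV=0000
4: ✓ SUBCC  r0←0xd3
5: · ADDVS
6: ✓ CMP  NZCV=1000
7: · SUBEQ
8: · SUBEQ
9: ✓ ADDLE  r1←0x36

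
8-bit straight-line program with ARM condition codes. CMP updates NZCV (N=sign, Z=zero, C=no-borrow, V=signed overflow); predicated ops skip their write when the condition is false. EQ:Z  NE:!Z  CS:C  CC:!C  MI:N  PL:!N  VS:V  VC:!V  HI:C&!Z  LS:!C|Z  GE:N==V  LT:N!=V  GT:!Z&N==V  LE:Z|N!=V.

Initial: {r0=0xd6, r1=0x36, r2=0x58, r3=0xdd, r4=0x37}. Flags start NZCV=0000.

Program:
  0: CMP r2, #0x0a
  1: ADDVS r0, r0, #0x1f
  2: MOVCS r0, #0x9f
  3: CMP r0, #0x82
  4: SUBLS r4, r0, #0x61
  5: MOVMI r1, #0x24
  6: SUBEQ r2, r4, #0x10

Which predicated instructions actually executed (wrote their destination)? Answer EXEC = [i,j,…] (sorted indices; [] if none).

EXEC = [2]

0: ✓ CMP  NZCV=0010
1: · ADDVS
2: ✓ MOVCS  r0←0x9f
3: ✓ CMP  NZCV=0010
4: · SUBLS
5: · MOVMI
6: · SUBEQ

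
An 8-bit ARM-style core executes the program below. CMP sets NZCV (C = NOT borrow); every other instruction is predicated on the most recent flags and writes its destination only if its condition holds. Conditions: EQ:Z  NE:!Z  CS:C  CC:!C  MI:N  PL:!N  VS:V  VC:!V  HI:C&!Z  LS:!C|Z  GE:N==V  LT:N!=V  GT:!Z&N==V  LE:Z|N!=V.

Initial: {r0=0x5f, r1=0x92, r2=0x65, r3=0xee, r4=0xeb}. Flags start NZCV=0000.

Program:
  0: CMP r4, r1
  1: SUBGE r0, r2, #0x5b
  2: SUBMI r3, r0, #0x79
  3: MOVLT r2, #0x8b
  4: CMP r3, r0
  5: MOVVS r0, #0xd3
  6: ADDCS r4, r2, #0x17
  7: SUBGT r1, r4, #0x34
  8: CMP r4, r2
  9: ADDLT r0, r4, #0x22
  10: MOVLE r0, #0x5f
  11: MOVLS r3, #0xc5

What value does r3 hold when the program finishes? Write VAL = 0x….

[0] flags=0010 → (cmp)
[1] flags=0010 GE?T → r0=0x0a
[2] flags=0010 MI?F → skip
[3] flags=0010 LT?F → skip
[4] flags=1010 → (cmp)
[5] flags=1010 VS?F → skip
[6] flags=1010 CS?T → r4=0x7c
[7] flags=1010 GT?F → skip
[8] flags=0010 → (cmp)
[9] flags=0010 LT?F → skip
[10] flags=0010 LE?F → skip
[11] flags=0010 LS?F → skip

VAL = 0xee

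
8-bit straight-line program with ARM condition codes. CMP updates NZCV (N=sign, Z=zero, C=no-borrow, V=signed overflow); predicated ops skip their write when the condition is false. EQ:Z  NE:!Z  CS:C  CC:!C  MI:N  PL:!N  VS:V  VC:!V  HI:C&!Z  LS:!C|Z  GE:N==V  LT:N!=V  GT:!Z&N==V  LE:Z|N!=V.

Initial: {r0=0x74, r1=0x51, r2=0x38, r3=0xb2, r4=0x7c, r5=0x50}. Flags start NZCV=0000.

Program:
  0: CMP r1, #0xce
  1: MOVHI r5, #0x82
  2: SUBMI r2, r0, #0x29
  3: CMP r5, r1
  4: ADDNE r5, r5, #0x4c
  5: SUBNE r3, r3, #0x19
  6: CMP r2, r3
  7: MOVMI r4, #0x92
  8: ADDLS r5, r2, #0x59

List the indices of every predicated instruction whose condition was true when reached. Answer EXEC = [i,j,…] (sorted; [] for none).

EXEC = [2,4,5,7,8]

[0] flags=1001 → (cmp)
[1] flags=1001 HI?F → skip
[2] flags=1001 MI?T → r2=0x4b
[3] flags=1000 → (cmp)
[4] flags=1000 NE?T → r5=0x9c
[5] flags=1000 NE?T → r3=0x99
[6] flags=1001 → (cmp)
[7] flags=1001 MI?T → r4=0x92
[8] flags=1001 LS?T → r5=0xa4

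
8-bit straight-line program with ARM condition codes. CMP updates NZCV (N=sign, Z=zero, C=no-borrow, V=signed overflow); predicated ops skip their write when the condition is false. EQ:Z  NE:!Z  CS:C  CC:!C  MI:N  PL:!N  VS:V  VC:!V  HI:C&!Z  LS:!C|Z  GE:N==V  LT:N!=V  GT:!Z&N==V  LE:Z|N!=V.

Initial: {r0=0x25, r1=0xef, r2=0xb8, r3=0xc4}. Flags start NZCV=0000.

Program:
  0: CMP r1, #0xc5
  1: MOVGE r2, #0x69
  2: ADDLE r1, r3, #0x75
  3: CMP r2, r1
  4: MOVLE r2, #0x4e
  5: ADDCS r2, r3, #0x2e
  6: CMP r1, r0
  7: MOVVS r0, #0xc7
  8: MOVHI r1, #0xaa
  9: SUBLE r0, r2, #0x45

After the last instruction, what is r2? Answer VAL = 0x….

0: ✓ CMP  NZCV=0010
1: ✓ MOVGE  r2←0x69
2: · ADDLE
3: ✓ CMP  NZCV=0000
4: · MOVLE
5: · ADDCS
6: ✓ CMP  NZCV=1010
7: · MOVVS
8: ✓ MOVHI  r1←0xaa
9: ✓ SUBLE  r0←0x24

VAL = 0x69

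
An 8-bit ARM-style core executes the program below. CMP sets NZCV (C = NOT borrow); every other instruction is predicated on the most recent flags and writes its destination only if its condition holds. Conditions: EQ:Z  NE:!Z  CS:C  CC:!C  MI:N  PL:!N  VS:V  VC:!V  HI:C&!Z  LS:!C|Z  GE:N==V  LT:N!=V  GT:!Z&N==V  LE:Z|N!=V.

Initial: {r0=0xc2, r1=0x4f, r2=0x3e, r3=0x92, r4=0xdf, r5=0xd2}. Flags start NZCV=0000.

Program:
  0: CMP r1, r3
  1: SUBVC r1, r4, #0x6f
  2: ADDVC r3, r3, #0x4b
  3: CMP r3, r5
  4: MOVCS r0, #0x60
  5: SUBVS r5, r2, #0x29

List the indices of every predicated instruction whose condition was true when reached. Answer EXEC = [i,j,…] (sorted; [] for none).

[0] flags=1001 → (cmp)
[1] flags=1001 VC?F → skip
[2] flags=1001 VC?F → skip
[3] flags=1000 → (cmp)
[4] flags=1000 CS?F → skip
[5] flags=1000 VS?F → skip

EXEC = []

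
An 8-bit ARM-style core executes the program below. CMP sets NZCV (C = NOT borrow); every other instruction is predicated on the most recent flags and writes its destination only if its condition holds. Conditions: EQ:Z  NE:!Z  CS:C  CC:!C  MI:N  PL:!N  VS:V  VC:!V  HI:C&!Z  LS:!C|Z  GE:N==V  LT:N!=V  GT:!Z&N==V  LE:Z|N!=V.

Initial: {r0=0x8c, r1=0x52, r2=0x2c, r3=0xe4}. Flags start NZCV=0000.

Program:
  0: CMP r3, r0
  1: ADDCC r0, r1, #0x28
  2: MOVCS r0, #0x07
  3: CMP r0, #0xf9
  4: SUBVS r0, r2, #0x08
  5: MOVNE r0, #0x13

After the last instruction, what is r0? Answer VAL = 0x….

VAL = 0x13

[0] flags=0010 → (cmp)
[1] flags=0010 CC?F → skip
[2] flags=0010 CS?T → r0=0x07
[3] flags=0000 → (cmp)
[4] flags=0000 VS?F → skip
[5] flags=0000 NE?T → r0=0x13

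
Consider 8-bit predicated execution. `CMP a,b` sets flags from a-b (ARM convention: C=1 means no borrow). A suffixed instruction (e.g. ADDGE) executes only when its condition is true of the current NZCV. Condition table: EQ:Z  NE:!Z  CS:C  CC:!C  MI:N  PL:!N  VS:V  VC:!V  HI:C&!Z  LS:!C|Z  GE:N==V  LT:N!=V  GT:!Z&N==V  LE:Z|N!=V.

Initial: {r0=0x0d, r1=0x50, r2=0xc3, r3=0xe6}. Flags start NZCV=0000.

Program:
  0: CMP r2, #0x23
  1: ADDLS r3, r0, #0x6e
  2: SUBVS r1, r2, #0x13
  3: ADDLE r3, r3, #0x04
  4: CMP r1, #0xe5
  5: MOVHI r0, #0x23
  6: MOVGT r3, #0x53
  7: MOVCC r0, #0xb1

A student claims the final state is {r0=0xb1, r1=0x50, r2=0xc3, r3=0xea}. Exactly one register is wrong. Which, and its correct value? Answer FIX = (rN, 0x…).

FIX = (r3, 0x53)

0: ✓ CMP  NZCV=1010
1: · ADDLS
2: · SUBVS
3: ✓ ADDLE  r3←0xea
4: ✓ CMP  NZCV=0000
5: · MOVHI
6: ✓ MOVGT  r3←0x53
7: ✓ MOVCC  r0←0xb1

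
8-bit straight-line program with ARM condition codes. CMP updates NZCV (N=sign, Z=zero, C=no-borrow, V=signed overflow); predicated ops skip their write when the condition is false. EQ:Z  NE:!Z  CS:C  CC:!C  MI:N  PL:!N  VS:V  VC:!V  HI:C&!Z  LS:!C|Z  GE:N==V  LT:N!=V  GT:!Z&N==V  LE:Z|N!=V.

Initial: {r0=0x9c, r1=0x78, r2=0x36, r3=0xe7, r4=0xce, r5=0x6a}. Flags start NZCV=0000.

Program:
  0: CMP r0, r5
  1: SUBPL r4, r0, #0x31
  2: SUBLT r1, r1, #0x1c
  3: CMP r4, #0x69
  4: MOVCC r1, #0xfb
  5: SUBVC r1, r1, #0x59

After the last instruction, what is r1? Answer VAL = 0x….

VAL = 0x03

[0] flags=0011 → (cmp)
[1] flags=0011 PL?T → r4=0x6b
[2] flags=0011 LT?T → r1=0x5c
[3] flags=0010 → (cmp)
[4] flags=0010 CC?F → skip
[5] flags=0010 VC?T → r1=0x03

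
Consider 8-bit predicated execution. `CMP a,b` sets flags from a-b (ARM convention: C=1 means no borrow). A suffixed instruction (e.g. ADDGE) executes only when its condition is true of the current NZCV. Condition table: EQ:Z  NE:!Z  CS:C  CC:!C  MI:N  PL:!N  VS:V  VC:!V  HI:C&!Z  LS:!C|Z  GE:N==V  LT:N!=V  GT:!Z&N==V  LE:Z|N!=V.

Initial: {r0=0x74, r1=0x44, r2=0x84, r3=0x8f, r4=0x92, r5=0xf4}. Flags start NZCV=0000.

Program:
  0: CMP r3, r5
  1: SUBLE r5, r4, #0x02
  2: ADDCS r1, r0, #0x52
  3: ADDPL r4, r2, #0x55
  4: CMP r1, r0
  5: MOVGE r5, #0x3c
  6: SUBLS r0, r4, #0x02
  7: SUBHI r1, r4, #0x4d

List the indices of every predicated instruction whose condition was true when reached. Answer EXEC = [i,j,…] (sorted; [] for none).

EXEC = [1,6]

0: ✓ CMP  NZCV=1000
1: ✓ SUBLE  r5←0x90
2: · ADDCS
3: · ADDPL
4: ✓ CMP  NZCV=1000
5: · MOVGE
6: ✓ SUBLS  r0←0x90
7: · SUBHI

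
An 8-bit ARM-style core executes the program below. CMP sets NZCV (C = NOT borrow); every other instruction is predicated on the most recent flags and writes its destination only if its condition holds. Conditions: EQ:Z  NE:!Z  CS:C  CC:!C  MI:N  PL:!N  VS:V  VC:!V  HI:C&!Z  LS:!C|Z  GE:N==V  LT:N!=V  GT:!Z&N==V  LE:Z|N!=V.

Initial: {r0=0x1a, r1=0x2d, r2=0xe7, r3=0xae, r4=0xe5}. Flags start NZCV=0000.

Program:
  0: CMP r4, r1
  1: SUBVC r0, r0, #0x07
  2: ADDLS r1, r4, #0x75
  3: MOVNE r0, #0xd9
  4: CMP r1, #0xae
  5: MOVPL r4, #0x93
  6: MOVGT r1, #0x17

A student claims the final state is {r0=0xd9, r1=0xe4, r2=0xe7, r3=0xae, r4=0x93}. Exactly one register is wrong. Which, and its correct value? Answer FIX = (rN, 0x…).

[0] flags=1010 → (cmp)
[1] flags=1010 VC?T → r0=0x13
[2] flags=1010 LS?F → skip
[3] flags=1010 NE?T → r0=0xd9
[4] flags=0000 → (cmp)
[5] flags=0000 PL?T → r4=0x93
[6] flags=0000 GT?T → r1=0x17

FIX = (r1, 0x17)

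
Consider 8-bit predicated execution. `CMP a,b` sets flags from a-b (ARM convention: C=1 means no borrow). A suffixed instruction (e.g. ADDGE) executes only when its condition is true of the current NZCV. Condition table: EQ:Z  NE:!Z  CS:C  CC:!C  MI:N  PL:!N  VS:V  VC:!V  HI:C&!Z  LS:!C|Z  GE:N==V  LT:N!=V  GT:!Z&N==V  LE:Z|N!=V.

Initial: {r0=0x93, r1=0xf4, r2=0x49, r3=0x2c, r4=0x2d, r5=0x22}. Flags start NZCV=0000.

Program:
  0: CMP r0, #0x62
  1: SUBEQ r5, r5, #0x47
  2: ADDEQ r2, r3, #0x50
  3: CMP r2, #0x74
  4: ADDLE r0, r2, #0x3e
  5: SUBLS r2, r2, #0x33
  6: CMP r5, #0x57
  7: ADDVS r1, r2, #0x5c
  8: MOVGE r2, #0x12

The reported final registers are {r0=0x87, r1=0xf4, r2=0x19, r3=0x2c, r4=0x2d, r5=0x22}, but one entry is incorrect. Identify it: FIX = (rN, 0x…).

[0] flags=0011 → (cmp)
[1] flags=0011 EQ?F → skip
[2] flags=0011 EQ?F → skip
[3] flags=1000 → (cmp)
[4] flags=1000 LE?T → r0=0x87
[5] flags=1000 LS?T → r2=0x16
[6] flags=1000 → (cmp)
[7] flags=1000 VS?F → skip
[8] flags=1000 GE?F → skip

FIX = (r2, 0x16)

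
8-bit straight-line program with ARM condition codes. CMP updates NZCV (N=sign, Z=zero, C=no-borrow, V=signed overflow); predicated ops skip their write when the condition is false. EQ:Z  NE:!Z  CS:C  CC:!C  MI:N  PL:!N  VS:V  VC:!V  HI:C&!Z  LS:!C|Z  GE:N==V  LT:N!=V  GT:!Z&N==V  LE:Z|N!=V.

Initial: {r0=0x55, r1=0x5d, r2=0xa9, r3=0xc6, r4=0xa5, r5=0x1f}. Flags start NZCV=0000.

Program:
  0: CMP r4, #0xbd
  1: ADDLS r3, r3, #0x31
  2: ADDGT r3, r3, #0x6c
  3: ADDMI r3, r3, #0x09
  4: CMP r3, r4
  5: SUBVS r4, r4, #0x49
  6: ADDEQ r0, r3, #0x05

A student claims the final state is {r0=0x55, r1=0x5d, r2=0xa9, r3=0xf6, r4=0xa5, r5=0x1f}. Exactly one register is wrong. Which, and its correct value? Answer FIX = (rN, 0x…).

0: ✓ CMP  NZCV=1000
1: ✓ ADDLS  r3←0xf7
2: · ADDGT
3: ✓ ADDMI  r3←0x00
4: ✓ CMP  NZCV=0000
5: · SUBVS
6: · ADDEQ

FIX = (r3, 0x00)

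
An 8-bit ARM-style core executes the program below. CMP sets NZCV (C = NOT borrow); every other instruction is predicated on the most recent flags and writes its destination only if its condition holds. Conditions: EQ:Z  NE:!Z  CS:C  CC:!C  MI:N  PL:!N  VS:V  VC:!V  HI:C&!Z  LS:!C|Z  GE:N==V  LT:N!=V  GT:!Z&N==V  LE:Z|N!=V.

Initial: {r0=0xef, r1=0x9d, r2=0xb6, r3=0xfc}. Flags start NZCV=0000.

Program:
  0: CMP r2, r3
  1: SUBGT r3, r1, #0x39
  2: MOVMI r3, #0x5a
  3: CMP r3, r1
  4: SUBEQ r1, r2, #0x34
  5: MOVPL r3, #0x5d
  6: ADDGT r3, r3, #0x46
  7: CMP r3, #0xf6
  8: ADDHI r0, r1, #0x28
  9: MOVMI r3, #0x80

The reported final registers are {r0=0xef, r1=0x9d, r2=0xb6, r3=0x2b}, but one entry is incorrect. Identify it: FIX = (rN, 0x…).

FIX = (r3, 0x80)

[0] flags=1000 → (cmp)
[1] flags=1000 GT?F → skip
[2] flags=1000 MI?T → r3=0x5a
[3] flags=1001 → (cmp)
[4] flags=1001 EQ?F → skip
[5] flags=1001 PL?F → skip
[6] flags=1001 GT?T → r3=0xa0
[7] flags=1000 → (cmp)
[8] flags=1000 HI?F → skip
[9] flags=1000 MI?T → r3=0x80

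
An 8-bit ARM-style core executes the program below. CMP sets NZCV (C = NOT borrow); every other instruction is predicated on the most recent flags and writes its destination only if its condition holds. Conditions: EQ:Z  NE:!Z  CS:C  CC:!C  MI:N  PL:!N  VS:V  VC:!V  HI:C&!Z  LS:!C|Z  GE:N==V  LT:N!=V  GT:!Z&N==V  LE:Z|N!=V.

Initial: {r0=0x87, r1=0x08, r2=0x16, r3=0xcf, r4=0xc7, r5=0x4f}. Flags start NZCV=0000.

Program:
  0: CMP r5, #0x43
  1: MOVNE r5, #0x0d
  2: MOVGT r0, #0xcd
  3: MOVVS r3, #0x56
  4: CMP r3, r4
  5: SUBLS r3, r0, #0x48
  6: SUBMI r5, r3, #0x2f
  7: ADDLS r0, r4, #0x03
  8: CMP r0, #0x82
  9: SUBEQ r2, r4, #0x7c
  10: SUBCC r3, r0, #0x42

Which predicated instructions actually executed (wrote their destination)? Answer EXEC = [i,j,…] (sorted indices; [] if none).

0: ✓ CMP  NZCV=0010
1: ✓ MOVNE  r5←0x0d
2: ✓ MOVGT  r0←0xcd
3: · MOVVS
4: ✓ CMP  NZCV=0010
5: · SUBLS
6: · SUBMI
7: · ADDLS
8: ✓ CMP  NZCV=0010
9: · SUBEQ
10: · SUBCC

EXEC = [1,2]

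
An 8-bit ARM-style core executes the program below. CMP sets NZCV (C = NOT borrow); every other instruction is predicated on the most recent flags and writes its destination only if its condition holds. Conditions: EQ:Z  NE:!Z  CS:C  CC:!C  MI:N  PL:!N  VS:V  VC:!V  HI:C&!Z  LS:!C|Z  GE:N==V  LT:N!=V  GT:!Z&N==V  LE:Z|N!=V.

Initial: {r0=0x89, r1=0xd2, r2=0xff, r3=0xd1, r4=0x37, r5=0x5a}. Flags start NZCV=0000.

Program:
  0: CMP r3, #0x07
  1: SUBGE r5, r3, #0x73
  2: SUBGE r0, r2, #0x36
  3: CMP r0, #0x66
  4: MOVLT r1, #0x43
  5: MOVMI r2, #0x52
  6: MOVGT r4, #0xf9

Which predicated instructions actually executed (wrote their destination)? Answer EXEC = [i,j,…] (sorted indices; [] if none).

EXEC = [4]

[0] flags=1010 → (cmp)
[1] flags=1010 GE?F → skip
[2] flags=1010 GE?F → skip
[3] flags=0011 → (cmp)
[4] flags=0011 LT?T → r1=0x43
[5] flags=0011 MI?F → skip
[6] flags=0011 GT?F → skip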